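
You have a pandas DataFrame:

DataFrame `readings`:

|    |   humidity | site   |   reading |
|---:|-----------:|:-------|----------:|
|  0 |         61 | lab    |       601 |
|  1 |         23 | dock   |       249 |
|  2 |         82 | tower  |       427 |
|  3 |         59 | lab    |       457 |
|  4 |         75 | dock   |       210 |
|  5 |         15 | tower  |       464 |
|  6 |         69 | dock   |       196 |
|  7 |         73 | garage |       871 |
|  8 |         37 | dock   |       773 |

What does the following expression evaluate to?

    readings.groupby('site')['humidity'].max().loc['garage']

group by site, max of humidity:
site
dock      75
garage    73
lab       61
tower     82
Name: humidity, dtype: int64
Then the value at index 'garage': 73

73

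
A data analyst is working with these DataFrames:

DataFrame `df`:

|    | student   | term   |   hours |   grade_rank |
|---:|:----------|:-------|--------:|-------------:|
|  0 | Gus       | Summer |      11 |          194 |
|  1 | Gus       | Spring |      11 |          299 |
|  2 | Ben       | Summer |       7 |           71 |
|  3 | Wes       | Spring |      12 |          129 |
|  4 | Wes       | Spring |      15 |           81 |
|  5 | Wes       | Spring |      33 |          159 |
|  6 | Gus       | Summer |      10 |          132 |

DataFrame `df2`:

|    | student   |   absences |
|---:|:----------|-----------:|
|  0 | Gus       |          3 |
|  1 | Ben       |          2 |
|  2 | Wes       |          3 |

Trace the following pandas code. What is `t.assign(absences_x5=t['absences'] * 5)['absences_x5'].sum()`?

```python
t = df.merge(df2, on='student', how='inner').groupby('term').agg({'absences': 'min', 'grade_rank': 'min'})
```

25

merge on 'student' (how='inner') → 7 rows:
  student    term  hours  grade_rank  absences
0     Gus  Summer     11         194         3
1     Gus  Spring     11         299         3
2     Ben  Summer      7          71         2
3     Wes  Spring     12         129         3
4     Wes  Spring     15          81         3
5     Wes  Spring     33         159         3
6     Gus  Summer     10         132         3
group by term: min(absences), min(grade_rank):
        absences  grade_rank
term                        
Spring         3          81
Summer         2          71
add column absences_x5 = t['absences'] * 5:
        absences  grade_rank  absences_x5
term                                     
Spring         3          81           15
Summer         2          71           10
Reading off the sum of column 'absences_x5', we get 25.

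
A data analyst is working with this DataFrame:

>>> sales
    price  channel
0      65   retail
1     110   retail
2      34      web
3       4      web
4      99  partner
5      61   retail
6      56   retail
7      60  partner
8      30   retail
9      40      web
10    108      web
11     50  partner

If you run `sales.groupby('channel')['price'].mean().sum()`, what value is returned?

180.566666667

group by channel, mean of price:
channel
partner    69.666667
retail     64.400000
web        46.500000
Name: price, dtype: float64
Reading off the sum of the resulting series, we get 180.566666667.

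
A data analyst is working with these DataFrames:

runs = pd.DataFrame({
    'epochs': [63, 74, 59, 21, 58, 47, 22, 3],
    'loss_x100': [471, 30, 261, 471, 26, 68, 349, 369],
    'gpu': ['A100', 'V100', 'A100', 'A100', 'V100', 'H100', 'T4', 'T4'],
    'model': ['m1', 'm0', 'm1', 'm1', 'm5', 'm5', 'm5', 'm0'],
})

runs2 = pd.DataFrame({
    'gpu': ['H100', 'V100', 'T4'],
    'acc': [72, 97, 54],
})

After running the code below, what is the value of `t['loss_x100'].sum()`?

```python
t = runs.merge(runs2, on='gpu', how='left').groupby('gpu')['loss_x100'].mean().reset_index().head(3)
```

828.0

merge on 'gpu' (how='left') → 8 rows:
   epochs  loss_x100   gpu model   acc
0      63        471  A100    m1   NaN
1      74         30  V100    m0  97.0
2      59        261  A100    m1   NaN
3      21        471  A100    m1   NaN
4      58         26  V100    m5  97.0
5      47         68  H100    m5  72.0
6      22        349    T4    m5  54.0
7       3        369    T4    m0  54.0
group by gpu, mean of loss_x100:
gpu
A100    401.0
H100     68.0
T4      359.0
V100     28.0
Name: loss_x100, dtype: float64
reset_index():
    gpu  loss_x100
0  A100      401.0
1  H100       68.0
2    T4      359.0
3  V100       28.0
take first 3 rows:
    gpu  loss_x100
0  A100      401.0
1  H100       68.0
2    T4      359.0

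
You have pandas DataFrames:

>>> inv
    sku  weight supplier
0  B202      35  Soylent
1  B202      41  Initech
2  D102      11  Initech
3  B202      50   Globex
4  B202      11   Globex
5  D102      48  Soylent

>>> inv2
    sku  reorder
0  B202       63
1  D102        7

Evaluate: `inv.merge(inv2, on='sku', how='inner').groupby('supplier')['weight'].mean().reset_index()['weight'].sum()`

98.0

merge on 'sku' (how='inner') → 6 rows:
    sku  weight supplier  reorder
0  B202      35  Soylent       63
1  B202      41  Initech       63
2  D102      11  Initech        7
3  B202      50   Globex       63
4  B202      11   Globex       63
5  D102      48  Soylent        7
group by supplier, mean of weight:
supplier
Globex     30.5
Initech    26.0
Soylent    41.5
Name: weight, dtype: float64
reset_index():
  supplier  weight
0   Globex    30.5
1  Initech    26.0
2  Soylent    41.5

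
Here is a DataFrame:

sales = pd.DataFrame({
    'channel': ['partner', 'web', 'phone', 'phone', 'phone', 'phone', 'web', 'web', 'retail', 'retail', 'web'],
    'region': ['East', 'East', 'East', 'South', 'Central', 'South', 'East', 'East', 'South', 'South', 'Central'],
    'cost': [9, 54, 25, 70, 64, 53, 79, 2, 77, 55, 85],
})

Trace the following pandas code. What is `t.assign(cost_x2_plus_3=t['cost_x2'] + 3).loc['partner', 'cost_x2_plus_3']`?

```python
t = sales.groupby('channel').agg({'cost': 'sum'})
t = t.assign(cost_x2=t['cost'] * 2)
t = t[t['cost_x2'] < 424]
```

group by channel, sum of cost:
         cost
channel      
partner     9
phone     212
retail    132
web       220
add column cost_x2 = t['cost'] * 2:
         cost  cost_x2
channel               
partner     9       18
phone     212      424
retail    132      264
web       220      440
filter rows where cost_x2 < 424:
         cost  cost_x2
channel               
partner     9       18
retail    132      264
add column cost_x2_plus_3 = t['cost_x2'] + 3:
         cost  cost_x2  cost_x2_plus_3
channel                               
partner     9       18              21
retail    132      264             267
The value at row 'partner', column 'cost_x2_plus_3' is 21.

21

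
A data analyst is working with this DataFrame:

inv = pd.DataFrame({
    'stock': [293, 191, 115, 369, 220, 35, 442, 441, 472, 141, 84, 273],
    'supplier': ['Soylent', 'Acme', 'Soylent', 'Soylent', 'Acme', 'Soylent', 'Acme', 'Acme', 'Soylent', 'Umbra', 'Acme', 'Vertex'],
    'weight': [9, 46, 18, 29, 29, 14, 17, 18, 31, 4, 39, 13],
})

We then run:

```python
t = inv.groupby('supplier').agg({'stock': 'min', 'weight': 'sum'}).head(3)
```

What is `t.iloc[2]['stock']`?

141

group by supplier: min(stock), sum(weight):
          stock  weight
supplier               
Acme         84     149
Soylent      35     101
Umbra       141       4
Vertex      273      13
take first 3 rows:
          stock  weight
supplier               
Acme         84     149
Soylent      35     101
Umbra       141       4
Then the value at position 2, column 'stock': 141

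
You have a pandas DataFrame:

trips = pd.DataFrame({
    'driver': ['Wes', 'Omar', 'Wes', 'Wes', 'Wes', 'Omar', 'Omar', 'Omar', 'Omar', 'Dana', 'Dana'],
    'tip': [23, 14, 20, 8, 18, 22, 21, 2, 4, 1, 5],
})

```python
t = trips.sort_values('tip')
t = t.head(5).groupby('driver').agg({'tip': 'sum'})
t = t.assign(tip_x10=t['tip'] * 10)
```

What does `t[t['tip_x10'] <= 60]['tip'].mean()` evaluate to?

6.0

sort by tip:
   driver  tip
9    Dana    1
7    Omar    2
8    Omar    4
10   Dana    5
3     Wes    8
1    Omar   14
4     Wes   18
2     Wes   20
6    Omar   21
5    Omar   22
0     Wes   23
take first 5 rows:
   driver  tip
9    Dana    1
7    Omar    2
8    Omar    4
10   Dana    5
3     Wes    8
group by driver, sum of tip:
        tip
driver     
Dana      6
Omar      6
Wes       8
add column tip_x10 = t['tip'] * 10:
        tip  tip_x10
driver              
Dana      6       60
Omar      6       60
Wes       8       80
filter rows where tip_x10 <= 60:
        tip  tip_x10
driver              
Dana      6       60
Omar      6       60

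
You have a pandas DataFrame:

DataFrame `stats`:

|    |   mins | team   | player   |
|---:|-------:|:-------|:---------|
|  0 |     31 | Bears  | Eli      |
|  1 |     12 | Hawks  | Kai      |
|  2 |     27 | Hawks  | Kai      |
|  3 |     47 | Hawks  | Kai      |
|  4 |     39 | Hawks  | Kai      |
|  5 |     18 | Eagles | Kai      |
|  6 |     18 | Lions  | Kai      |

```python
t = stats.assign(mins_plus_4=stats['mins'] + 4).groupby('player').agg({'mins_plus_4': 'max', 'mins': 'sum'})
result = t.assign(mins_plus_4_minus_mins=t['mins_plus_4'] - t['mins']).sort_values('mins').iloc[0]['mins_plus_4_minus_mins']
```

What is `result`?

add column mins_plus_4 = stats['mins'] + 4:
   mins    team player  mins_plus_4
0    31   Bears    Eli           35
1    12   Hawks    Kai           16
2    27   Hawks    Kai           31
3    47   Hawks    Kai           51
4    39   Hawks    Kai           43
5    18  Eagles    Kai           22
6    18   Lions    Kai           22
group by player: max(mins_plus_4), sum(mins):
        mins_plus_4  mins
player                   
Eli              35    31
Kai              51   161
add column mins_plus_4_minus_mins = t['mins_plus_4'] - t['mins']:
        mins_plus_4  mins  mins_plus_4_minus_mins
player                                           
Eli              35    31                       4
Kai              51   161                    -110
sort by mins:
        mins_plus_4  mins  mins_plus_4_minus_mins
player                                           
Eli              35    31                       4
Kai              51   161                    -110
The value at position 0, column 'mins_plus_4_minus_mins' is 4.

4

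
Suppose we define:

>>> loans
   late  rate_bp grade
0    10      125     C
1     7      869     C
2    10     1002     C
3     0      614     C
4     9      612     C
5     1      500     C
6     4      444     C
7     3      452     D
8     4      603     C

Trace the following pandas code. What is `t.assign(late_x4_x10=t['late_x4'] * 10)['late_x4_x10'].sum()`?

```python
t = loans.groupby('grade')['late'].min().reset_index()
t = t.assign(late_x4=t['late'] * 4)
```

120

group by grade, min of late:
grade
C    0
D    3
Name: late, dtype: int64
reset_index():
  grade  late
0     C     0
1     D     3
add column late_x4 = t['late'] * 4:
  grade  late  late_x4
0     C     0        0
1     D     3       12
add column late_x4_x10 = t['late_x4'] * 10:
  grade  late  late_x4  late_x4_x10
0     C     0        0            0
1     D     3       12          120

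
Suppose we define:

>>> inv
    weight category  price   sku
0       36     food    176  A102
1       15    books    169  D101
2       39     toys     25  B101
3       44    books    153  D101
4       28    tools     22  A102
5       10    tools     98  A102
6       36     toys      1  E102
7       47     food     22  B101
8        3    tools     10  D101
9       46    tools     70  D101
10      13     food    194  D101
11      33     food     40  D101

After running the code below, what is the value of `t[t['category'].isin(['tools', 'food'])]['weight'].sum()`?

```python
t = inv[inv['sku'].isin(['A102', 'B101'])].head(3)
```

64

filter rows where sku in ['A102', 'B101']:
   weight category  price   sku
0      36     food    176  A102
2      39     toys     25  B101
4      28    tools     22  A102
5      10    tools     98  A102
7      47     food     22  B101
take first 3 rows:
   weight category  price   sku
0      36     food    176  A102
2      39     toys     25  B101
4      28    tools     22  A102
filter rows where category in ['tools', 'food']:
   weight category  price   sku
0      36     food    176  A102
4      28    tools     22  A102
So sum() = 64.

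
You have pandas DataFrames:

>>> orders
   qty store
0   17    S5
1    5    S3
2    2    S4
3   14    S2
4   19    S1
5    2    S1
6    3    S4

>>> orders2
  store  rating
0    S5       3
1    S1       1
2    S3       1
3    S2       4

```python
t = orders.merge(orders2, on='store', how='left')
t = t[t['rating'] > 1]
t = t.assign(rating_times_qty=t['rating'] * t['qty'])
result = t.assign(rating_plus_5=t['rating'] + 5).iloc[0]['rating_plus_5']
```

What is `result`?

merge on 'store' (how='left') → 7 rows:
   qty store  rating
0   17    S5     3.0
1    5    S3     1.0
2    2    S4     NaN
3   14    S2     4.0
4   19    S1     1.0
5    2    S1     1.0
6    3    S4     NaN
filter rows where rating > 1:
   qty store  rating
0   17    S5     3.0
3   14    S2     4.0
add column rating_times_qty = t['rating'] * t['qty']:
   qty store  rating  rating_times_qty
0   17    S5     3.0              51.0
3   14    S2     4.0              56.0
add column rating_plus_5 = t['rating'] + 5:
   qty store  rating  rating_times_qty  rating_plus_5
0   17    S5     3.0              51.0            8.0
3   14    S2     4.0              56.0            9.0
Reading off the value at position 0, column 'rating_plus_5', we get 8.0.

8.0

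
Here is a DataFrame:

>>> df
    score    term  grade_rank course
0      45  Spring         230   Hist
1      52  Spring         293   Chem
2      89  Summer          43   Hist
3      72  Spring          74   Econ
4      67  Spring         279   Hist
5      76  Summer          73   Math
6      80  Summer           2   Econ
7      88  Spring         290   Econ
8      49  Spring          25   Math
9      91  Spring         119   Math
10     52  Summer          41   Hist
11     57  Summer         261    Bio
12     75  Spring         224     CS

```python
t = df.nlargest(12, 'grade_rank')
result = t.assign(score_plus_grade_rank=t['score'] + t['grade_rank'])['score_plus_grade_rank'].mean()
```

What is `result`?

230.416666667

take 12 rows with largest grade_rank:
    score    term  grade_rank course
1      52  Spring         293   Chem
7      88  Spring         290   Econ
4      67  Spring         279   Hist
11     57  Summer         261    Bio
0      45  Spring         230   Hist
12     75  Spring         224     CS
9      91  Spring         119   Math
3      72  Spring          74   Econ
5      76  Summer          73   Math
2      89  Summer          43   Hist
10     52  Summer          41   Hist
8      49  Spring          25   Math
add column score_plus_grade_rank = t['score'] + t['grade_rank']:
    score    term  grade_rank course  score_plus_grade_rank
1      52  Spring         293   Chem                    345
7      88  Spring         290   Econ                    378
4      67  Spring         279   Hist                    346
11     57  Summer         261    Bio                    318
0      45  Spring         230   Hist                    275
12     75  Spring         224     CS                    299
9      91  Spring         119   Math                    210
3      72  Spring          74   Econ                    146
5      76  Summer          73   Math                    149
2      89  Summer          43   Hist                    132
10     52  Summer          41   Hist                     93
8      49  Spring          25   Math                     74
So mean() = 230.416666667.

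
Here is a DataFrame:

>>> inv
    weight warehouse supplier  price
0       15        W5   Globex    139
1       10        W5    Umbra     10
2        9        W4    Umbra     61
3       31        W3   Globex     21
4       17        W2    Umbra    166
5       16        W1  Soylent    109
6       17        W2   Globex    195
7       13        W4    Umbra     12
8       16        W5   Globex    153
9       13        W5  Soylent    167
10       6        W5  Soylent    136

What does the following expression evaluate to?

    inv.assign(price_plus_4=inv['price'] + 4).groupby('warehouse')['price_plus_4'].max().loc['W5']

add column price_plus_4 = inv['price'] + 4:
    weight warehouse supplier  price  price_plus_4
0       15        W5   Globex    139           143
1       10        W5    Umbra     10            14
2        9        W4    Umbra     61            65
3       31        W3   Globex     21            25
4       17        W2    Umbra    166           170
5       16        W1  Soylent    109           113
6       17        W2   Globex    195           199
7       13        W4    Umbra     12            16
8       16        W5   Globex    153           157
9       13        W5  Soylent    167           171
10       6        W5  Soylent    136           140
group by warehouse, max of price_plus_4:
warehouse
W1    113
W2    199
W3     25
W4     65
W5    171
Name: price_plus_4, dtype: int64
Then the value at index 'W5': 171

171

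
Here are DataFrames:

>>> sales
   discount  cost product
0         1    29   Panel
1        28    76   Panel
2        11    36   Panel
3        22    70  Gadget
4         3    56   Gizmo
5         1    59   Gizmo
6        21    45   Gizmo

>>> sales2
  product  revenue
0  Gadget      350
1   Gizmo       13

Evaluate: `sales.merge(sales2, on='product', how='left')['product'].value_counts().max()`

merge on 'product' (how='left') → 7 rows:
   discount  cost product  revenue
0         1    29   Panel      NaN
1        28    76   Panel      NaN
2        11    36   Panel      NaN
3        22    70  Gadget    350.0
4         3    56   Gizmo     13.0
5         1    59   Gizmo     13.0
6        21    45   Gizmo     13.0
value_counts of product:
product
Panel     3
Gizmo     3
Gadget    1
Name: count, dtype: int64
Finally, max of the resulting series = 3.

3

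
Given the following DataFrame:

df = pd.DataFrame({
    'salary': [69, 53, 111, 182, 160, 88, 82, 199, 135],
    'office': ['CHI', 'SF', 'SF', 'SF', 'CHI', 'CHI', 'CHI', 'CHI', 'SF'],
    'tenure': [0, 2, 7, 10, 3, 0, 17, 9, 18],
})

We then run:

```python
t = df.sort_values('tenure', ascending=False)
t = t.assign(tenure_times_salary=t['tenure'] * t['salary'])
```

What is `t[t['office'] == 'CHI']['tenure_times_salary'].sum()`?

3665

sort by tenure descending:
   salary office  tenure
8     135     SF      18
6      82    CHI      17
3     182     SF      10
7     199    CHI       9
2     111     SF       7
4     160    CHI       3
1      53     SF       2
0      69    CHI       0
5      88    CHI       0
add column tenure_times_salary = t['tenure'] * t['salary']:
   salary office  tenure  tenure_times_salary
8     135     SF      18                 2430
6      82    CHI      17                 1394
3     182     SF      10                 1820
7     199    CHI       9                 1791
2     111     SF       7                  777
4     160    CHI       3                  480
1      53     SF       2                  106
0      69    CHI       0                    0
5      88    CHI       0                    0
filter rows where office == 'CHI':
   salary office  tenure  tenure_times_salary
6      82    CHI      17                 1394
7     199    CHI       9                 1791
4     160    CHI       3                  480
0      69    CHI       0                    0
5      88    CHI       0                    0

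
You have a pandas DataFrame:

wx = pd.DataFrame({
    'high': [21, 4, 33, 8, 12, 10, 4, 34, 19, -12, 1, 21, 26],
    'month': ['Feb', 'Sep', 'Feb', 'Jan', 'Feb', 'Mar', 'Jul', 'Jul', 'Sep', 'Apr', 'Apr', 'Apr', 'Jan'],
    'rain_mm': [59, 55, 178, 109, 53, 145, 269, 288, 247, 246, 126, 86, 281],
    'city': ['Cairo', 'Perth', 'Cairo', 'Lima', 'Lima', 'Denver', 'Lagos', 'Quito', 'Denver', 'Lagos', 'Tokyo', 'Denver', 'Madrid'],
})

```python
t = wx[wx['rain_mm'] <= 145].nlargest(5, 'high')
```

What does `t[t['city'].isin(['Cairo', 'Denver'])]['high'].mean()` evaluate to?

17.3333333333

filter rows where rain_mm <= 145:
    high month  rain_mm    city
0     21   Feb       59   Cairo
1      4   Sep       55   Perth
3      8   Jan      109    Lima
4     12   Feb       53    Lima
5     10   Mar      145  Denver
10     1   Apr      126   Tokyo
11    21   Apr       86  Denver
take 5 rows with largest high:
    high month  rain_mm    city
0     21   Feb       59   Cairo
11    21   Apr       86  Denver
4     12   Feb       53    Lima
5     10   Mar      145  Denver
3      8   Jan      109    Lima
filter rows where city in ['Cairo', 'Denver']:
    high month  rain_mm    city
0     21   Feb       59   Cairo
11    21   Apr       86  Denver
5     10   Mar      145  Denver
mean of column 'high' → 17.3333333333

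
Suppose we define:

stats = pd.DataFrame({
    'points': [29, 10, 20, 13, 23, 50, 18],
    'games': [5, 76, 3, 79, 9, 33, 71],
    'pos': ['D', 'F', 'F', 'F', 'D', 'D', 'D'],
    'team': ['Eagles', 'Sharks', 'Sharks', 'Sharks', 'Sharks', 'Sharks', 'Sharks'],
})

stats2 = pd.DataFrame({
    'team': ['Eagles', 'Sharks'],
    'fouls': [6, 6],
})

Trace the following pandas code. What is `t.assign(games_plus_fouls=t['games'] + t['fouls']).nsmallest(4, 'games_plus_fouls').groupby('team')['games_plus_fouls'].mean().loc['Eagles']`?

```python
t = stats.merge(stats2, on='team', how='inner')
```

merge on 'team' (how='inner') → 7 rows:
   points  games pos    team  fouls
0      29      5   D  Eagles      6
1      10     76   F  Sharks      6
2      20      3   F  Sharks      6
3      13     79   F  Sharks      6
4      23      9   D  Sharks      6
5      50     33   D  Sharks      6
6      18     71   D  Sharks      6
add column games_plus_fouls = t['games'] + t['fouls']:
   points  games pos    team  fouls  games_plus_fouls
0      29      5   D  Eagles      6                11
1      10     76   F  Sharks      6                82
2      20      3   F  Sharks      6                 9
3      13     79   F  Sharks      6                85
4      23      9   D  Sharks      6                15
5      50     33   D  Sharks      6                39
6      18     71   D  Sharks      6                77
take 4 rows with smallest games_plus_fouls:
   points  games pos    team  fouls  games_plus_fouls
2      20      3   F  Sharks      6                 9
0      29      5   D  Eagles      6                11
4      23      9   D  Sharks      6                15
5      50     33   D  Sharks      6                39
group by team, mean of games_plus_fouls:
team
Eagles    11.0
Sharks    21.0
Name: games_plus_fouls, dtype: float64

11.0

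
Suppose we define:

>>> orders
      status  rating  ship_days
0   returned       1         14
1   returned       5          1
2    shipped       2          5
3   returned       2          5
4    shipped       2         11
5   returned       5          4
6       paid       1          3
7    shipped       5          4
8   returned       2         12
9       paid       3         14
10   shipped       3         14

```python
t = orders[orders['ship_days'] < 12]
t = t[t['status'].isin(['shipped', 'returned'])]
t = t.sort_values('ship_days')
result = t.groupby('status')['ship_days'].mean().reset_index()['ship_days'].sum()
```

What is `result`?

10.0

filter rows where ship_days < 12:
     status  rating  ship_days
1  returned       5          1
2   shipped       2          5
3  returned       2          5
4   shipped       2         11
5  returned       5          4
6      paid       1          3
7   shipped       5          4
filter rows where status in ['shipped', 'returned']:
     status  rating  ship_days
1  returned       5          1
2   shipped       2          5
3  returned       2          5
4   shipped       2         11
5  returned       5          4
7   shipped       5          4
sort by ship_days:
     status  rating  ship_days
1  returned       5          1
5  returned       5          4
7   shipped       5          4
2   shipped       2          5
3  returned       2          5
4   shipped       2         11
group by status, mean of ship_days:
status
returned    3.333333
shipped     6.666667
Name: ship_days, dtype: float64
reset_index():
     status  ship_days
0  returned   3.333333
1   shipped   6.666667
Taking the sum of column 'ship_days' gives 10.0.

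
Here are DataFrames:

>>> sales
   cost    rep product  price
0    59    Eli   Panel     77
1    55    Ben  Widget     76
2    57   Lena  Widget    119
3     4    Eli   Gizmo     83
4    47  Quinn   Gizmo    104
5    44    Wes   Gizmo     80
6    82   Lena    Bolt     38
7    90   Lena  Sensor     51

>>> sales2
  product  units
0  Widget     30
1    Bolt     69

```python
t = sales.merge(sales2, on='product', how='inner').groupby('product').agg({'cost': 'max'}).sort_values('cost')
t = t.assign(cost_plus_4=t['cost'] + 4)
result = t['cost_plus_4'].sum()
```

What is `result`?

merge on 'product' (how='inner') → 3 rows:
   cost   rep product  price  units
0    55   Ben  Widget     76     30
1    57  Lena  Widget    119     30
2    82  Lena    Bolt     38     69
group by product, max of cost:
         cost
product      
Bolt       82
Widget     57
sort by cost:
         cost
product      
Widget     57
Bolt       82
add column cost_plus_4 = t['cost'] + 4:
         cost  cost_plus_4
product                   
Widget     57           61
Bolt       82           86
Finally, sum of column 'cost_plus_4' = 147.

147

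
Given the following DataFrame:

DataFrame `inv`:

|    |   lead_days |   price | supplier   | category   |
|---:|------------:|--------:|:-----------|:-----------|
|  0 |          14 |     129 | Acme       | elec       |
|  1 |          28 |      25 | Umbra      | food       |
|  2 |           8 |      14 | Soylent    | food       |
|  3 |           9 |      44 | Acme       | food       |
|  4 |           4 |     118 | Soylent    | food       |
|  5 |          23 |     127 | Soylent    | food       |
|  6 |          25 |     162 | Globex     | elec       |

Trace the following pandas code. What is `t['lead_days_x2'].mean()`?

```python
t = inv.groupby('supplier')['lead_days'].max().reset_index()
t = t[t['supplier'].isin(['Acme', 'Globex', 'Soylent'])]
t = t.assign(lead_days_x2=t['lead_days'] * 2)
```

group by supplier, max of lead_days:
supplier
Acme       14
Globex     25
Soylent    23
Umbra      28
Name: lead_days, dtype: int64
reset_index():
  supplier  lead_days
0     Acme         14
1   Globex         25
2  Soylent         23
3    Umbra         28
filter rows where supplier in ['Acme', 'Globex', 'Soylent']:
  supplier  lead_days
0     Acme         14
1   Globex         25
2  Soylent         23
add column lead_days_x2 = t['lead_days'] * 2:
  supplier  lead_days  lead_days_x2
0     Acme         14            28
1   Globex         25            50
2  Soylent         23            46
Finally, mean of column 'lead_days_x2' = 41.3333333333.

41.3333333333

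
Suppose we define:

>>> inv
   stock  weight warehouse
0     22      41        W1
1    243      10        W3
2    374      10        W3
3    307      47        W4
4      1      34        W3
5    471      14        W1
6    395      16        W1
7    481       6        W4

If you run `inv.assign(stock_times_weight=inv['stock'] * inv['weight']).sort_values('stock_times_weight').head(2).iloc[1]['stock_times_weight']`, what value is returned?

add column stock_times_weight = inv['stock'] * inv['weight']:
   stock  weight warehouse  stock_times_weight
0     22      41        W1                 902
1    243      10        W3                2430
2    374      10        W3                3740
3    307      47        W4               14429
4      1      34        W3                  34
5    471      14        W1                6594
6    395      16        W1                6320
7    481       6        W4                2886
sort by stock_times_weight:
   stock  weight warehouse  stock_times_weight
4      1      34        W3                  34
0     22      41        W1                 902
1    243      10        W3                2430
7    481       6        W4                2886
2    374      10        W3                3740
6    395      16        W1                6320
5    471      14        W1                6594
3    307      47        W4               14429
take first 2 rows:
   stock  weight warehouse  stock_times_weight
4      1      34        W3                  34
0     22      41        W1                 902
Then the value at position 1, column 'stock_times_weight': 902

902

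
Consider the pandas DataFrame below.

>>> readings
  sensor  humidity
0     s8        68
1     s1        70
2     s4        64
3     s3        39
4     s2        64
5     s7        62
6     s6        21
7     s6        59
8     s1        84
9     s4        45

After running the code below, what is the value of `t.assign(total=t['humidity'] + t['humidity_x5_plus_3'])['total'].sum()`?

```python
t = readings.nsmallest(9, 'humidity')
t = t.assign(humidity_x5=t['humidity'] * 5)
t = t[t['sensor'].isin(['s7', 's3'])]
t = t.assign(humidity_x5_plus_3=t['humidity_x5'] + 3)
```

612

take 9 rows with smallest humidity:
  sensor  humidity
6     s6        21
3     s3        39
9     s4        45
7     s6        59
5     s7        62
2     s4        64
4     s2        64
0     s8        68
1     s1        70
add column humidity_x5 = t['humidity'] * 5:
  sensor  humidity  humidity_x5
6     s6        21          105
3     s3        39          195
9     s4        45          225
7     s6        59          295
5     s7        62          310
2     s4        64          320
4     s2        64          320
0     s8        68          340
1     s1        70          350
filter rows where sensor in ['s7', 's3']:
  sensor  humidity  humidity_x5
3     s3        39          195
5     s7        62          310
add column humidity_x5_plus_3 = t['humidity_x5'] + 3:
  sensor  humidity  humidity_x5  humidity_x5_plus_3
3     s3        39          195                 198
5     s7        62          310                 313
add column total = t['humidity'] + t['humidity_x5_plus_3']:
  sensor  humidity  humidity_x5  humidity_x5_plus_3  total
3     s3        39          195                 198    237
5     s7        62          310                 313    375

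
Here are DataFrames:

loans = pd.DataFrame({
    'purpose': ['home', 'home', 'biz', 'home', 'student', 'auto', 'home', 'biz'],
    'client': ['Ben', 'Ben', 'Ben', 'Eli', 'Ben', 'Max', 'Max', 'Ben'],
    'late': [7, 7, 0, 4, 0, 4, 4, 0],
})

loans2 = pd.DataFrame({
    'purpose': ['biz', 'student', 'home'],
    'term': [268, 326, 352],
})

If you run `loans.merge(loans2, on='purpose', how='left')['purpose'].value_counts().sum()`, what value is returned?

merge on 'purpose' (how='left') → 8 rows:
   purpose client  late   term
0     home    Ben     7  352.0
1     home    Ben     7  352.0
2      biz    Ben     0  268.0
3     home    Eli     4  352.0
4  student    Ben     0  326.0
5     auto    Max     4    NaN
6     home    Max     4  352.0
7      biz    Ben     0  268.0
value_counts of purpose:
purpose
home       4
biz        2
student    1
auto       1
Name: count, dtype: int64
Finally, sum of the resulting series = 8.

8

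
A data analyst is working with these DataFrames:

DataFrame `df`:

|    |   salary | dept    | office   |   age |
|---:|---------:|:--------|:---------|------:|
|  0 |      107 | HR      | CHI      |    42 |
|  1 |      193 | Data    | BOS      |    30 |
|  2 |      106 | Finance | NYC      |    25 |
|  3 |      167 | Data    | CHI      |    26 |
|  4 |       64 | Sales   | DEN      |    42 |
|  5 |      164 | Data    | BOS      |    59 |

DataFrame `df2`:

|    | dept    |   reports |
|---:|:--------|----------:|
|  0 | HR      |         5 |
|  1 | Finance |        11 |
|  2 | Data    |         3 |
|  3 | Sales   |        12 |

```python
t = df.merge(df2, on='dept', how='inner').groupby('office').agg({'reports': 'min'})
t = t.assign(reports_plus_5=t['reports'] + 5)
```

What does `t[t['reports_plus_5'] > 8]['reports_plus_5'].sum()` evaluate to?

merge on 'dept' (how='inner') → 6 rows:
   salary     dept office  age  reports
0     107       HR    CHI   42        5
1     193     Data    BOS   30        3
2     106  Finance    NYC   25       11
3     167     Data    CHI   26        3
4      64    Sales    DEN   42       12
5     164     Data    BOS   59        3
group by office, min of reports:
        reports
office         
BOS           3
CHI           3
DEN          12
NYC          11
add column reports_plus_5 = t['reports'] + 5:
        reports  reports_plus_5
office                         
BOS           3               8
CHI           3               8
DEN          12              17
NYC          11              16
filter rows where reports_plus_5 > 8:
        reports  reports_plus_5
office                         
DEN          12              17
NYC          11              16

33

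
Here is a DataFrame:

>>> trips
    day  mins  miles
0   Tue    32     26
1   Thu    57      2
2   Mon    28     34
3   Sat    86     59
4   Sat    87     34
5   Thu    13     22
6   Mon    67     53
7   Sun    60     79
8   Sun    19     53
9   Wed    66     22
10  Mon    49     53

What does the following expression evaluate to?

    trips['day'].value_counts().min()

value_counts of day:
day
Mon    3
Thu    2
Sat    2
Sun    2
Tue    1
Wed    1
Name: count, dtype: int64
The min of the resulting series is 1.

1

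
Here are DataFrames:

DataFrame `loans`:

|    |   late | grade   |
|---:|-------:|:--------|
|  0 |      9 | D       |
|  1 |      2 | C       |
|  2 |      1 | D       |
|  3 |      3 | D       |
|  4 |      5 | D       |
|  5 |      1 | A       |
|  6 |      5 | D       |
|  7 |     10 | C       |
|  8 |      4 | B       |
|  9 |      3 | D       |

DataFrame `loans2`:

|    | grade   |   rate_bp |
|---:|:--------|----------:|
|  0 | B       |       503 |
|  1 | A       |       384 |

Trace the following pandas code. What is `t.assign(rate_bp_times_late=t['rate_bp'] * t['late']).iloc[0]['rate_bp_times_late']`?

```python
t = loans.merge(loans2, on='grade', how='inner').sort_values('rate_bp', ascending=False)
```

merge on 'grade' (how='inner') → 2 rows:
   late grade  rate_bp
0     1     A      384
1     4     B      503
sort by rate_bp descending:
   late grade  rate_bp
1     4     B      503
0     1     A      384
add column rate_bp_times_late = t['rate_bp'] * t['late']:
   late grade  rate_bp  rate_bp_times_late
1     4     B      503                2012
0     1     A      384                 384
Finally, value at position 0, column 'rate_bp_times_late' = 2012.

2012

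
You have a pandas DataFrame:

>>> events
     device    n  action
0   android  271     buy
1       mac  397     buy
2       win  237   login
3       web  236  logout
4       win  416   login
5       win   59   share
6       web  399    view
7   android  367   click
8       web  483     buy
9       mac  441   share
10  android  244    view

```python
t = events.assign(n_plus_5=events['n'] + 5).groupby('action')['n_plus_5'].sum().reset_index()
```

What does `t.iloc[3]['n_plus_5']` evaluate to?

add column n_plus_5 = events['n'] + 5:
     device    n  action  n_plus_5
0   android  271     buy       276
1       mac  397     buy       402
2       win  237   login       242
3       web  236  logout       241
4       win  416   login       421
5       win   59   share        64
6       web  399    view       404
7   android  367   click       372
8       web  483     buy       488
9       mac  441   share       446
10  android  244    view       249
group by action, sum of n_plus_5:
action
buy       1166
click      372
login      663
logout     241
share      510
view       653
Name: n_plus_5, dtype: int64
reset_index():
   action  n_plus_5
0     buy      1166
1   click       372
2   login       663
3  logout       241
4   share       510
5    view       653
Finally, value at position 3, column 'n_plus_5' = 241.

241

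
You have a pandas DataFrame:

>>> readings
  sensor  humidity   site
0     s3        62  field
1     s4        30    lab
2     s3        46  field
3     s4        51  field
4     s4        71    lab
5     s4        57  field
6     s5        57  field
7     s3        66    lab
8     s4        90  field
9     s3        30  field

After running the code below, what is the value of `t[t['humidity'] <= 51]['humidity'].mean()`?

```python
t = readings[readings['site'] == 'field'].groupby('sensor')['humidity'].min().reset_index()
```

40.5

filter rows where site == 'field':
  sensor  humidity   site
0     s3        62  field
2     s3        46  field
3     s4        51  field
5     s4        57  field
6     s5        57  field
8     s4        90  field
9     s3        30  field
group by sensor, min of humidity:
sensor
s3    30
s4    51
s5    57
Name: humidity, dtype: int64
reset_index():
  sensor  humidity
0     s3        30
1     s4        51
2     s5        57
filter rows where humidity <= 51:
  sensor  humidity
0     s3        30
1     s4        51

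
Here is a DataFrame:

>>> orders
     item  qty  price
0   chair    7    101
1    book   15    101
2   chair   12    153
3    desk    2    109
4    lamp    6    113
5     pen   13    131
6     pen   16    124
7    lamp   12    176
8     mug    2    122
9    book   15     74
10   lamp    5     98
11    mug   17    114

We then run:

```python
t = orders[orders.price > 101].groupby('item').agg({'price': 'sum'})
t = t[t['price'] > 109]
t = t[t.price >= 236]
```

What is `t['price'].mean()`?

260.0

filter rows where price > 101:
     item  qty  price
2   chair   12    153
3    desk    2    109
4    lamp    6    113
5     pen   13    131
6     pen   16    124
7    lamp   12    176
8     mug    2    122
11    mug   17    114
group by item, sum of price:
       price
item        
chair    153
desk     109
lamp     289
mug      236
pen      255
filter rows where price > 109:
       price
item        
chair    153
lamp     289
mug      236
pen      255
filter rows where price >= 236:
      price
item       
lamp    289
mug     236
pen     255
Finally, mean of column 'price' = 260.0.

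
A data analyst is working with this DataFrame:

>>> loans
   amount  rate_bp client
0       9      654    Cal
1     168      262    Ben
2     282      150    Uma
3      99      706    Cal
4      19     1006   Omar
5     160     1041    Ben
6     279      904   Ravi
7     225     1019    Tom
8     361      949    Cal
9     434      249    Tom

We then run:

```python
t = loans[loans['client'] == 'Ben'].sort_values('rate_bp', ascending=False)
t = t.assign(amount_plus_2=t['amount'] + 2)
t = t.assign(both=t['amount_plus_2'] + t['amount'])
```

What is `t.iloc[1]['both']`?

filter rows where client == 'Ben':
   amount  rate_bp client
1     168      262    Ben
5     160     1041    Ben
sort by rate_bp descending:
   amount  rate_bp client
5     160     1041    Ben
1     168      262    Ben
add column amount_plus_2 = t['amount'] + 2:
   amount  rate_bp client  amount_plus_2
5     160     1041    Ben            162
1     168      262    Ben            170
add column both = t['amount_plus_2'] + t['amount']:
   amount  rate_bp client  amount_plus_2  both
5     160     1041    Ben            162   322
1     168      262    Ben            170   338

338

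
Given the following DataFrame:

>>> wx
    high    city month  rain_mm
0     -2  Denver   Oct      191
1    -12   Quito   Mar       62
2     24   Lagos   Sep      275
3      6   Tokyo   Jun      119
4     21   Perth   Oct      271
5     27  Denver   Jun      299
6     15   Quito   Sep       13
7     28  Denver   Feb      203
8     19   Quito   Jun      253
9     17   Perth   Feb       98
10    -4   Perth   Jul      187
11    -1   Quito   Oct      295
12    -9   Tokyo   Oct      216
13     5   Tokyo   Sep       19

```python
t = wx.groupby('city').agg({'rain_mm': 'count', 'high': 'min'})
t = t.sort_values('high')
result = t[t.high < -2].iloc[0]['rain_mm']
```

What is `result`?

group by city: count(rain_mm), min(high):
        rain_mm  high
city                 
Denver        3    -2
Lagos         1    24
Perth         3    -4
Quito         4   -12
Tokyo         3    -9
sort by high:
        rain_mm  high
city                 
Quito         4   -12
Tokyo         3    -9
Perth         3    -4
Denver        3    -2
Lagos         1    24
filter rows where high < -2:
       rain_mm  high
city                
Quito        4   -12
Tokyo        3    -9
Perth        3    -4

4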